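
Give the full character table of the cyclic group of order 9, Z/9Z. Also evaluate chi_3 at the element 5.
Character table of Z/9Z (irreps indexed chi_0,...,chi_8 with chi_k(m) = zeta_9^(k*m), zeta_9 = exp(2*pi*i/9)):
  irrep \ class  {0} (size 1)  {1} (size 1)    {2} (size 1)    {3} (size 1)    {4} (size 1)    {5} (size 1)    {6} (size 1)    {7} (size 1)    {8} (size 1)  
  chi_0          1             1               1               1               1               1               1               1               1             
  chi_1          1             exp(2*I*pi/9)   exp(4*I*pi/9)   exp(2*I*pi/3)   exp(8*I*pi/9)   exp(-8*I*pi/9)  exp(-2*I*pi/3)  exp(-4*I*pi/9)  exp(-2*I*pi/9)
  chi_2          1             exp(4*I*pi/9)   exp(8*I*pi/9)   exp(-2*I*pi/3)  exp(-2*I*pi/9)  exp(2*I*pi/9)   exp(2*I*pi/3)   exp(-8*I*pi/9)  exp(-4*I*pi/9)
  chi_3          1             exp(2*I*pi/3)   exp(-2*I*pi/3)  1               exp(2*I*pi/3)   exp(-2*I*pi/3)  1               exp(2*I*pi/3)   exp(-2*I*pi/3)
  chi_4          1             exp(8*I*pi/9)   exp(-2*I*pi/9)  exp(2*I*pi/3)   exp(-4*I*pi/9)  exp(4*I*pi/9)   exp(-2*I*pi/3)  exp(2*I*pi/9)   exp(-8*I*pi/9)
  chi_5          1             exp(-8*I*pi/9)  exp(2*I*pi/9)   exp(-2*I*pi/3)  exp(4*I*pi/9)   exp(-4*I*pi/9)  exp(2*I*pi/3)   exp(-2*I*pi/9)  exp(8*I*pi/9) 
  chi_6          1             exp(-2*I*pi/3)  exp(2*I*pi/3)   1               exp(-2*I*pi/3)  exp(2*I*pi/3)   1               exp(-2*I*pi/3)  exp(2*I*pi/3) 
  chi_7          1             exp(-4*I*pi/9)  exp(-8*I*pi/9)  exp(2*I*pi/3)   exp(2*I*pi/9)   exp(-2*I*pi/9)  exp(-2*I*pi/3)  exp(8*I*pi/9)   exp(4*I*pi/9) 
  chi_8          1             exp(-2*I*pi/9)  exp(-4*I*pi/9)  exp(-2*I*pi/3)  exp(-8*I*pi/9)  exp(8*I*pi/9)   exp(2*I*pi/3)   exp(4*I*pi/9)   exp(2*I*pi/9) 

Spot check: chi_3(5) = zeta_9^(3*5) = zeta_9^15 = exp(-2*I*pi/3).

Z/9Z is abelian, so all 9 irreducible complex representations are 1-dimensional. They are given by chi_k(m) = zeta_9^(k*m) for k = 0,...,8. Row orthogonality: sum_m chi_k(m) conj(chi_l(m)) = 9 * [k = l].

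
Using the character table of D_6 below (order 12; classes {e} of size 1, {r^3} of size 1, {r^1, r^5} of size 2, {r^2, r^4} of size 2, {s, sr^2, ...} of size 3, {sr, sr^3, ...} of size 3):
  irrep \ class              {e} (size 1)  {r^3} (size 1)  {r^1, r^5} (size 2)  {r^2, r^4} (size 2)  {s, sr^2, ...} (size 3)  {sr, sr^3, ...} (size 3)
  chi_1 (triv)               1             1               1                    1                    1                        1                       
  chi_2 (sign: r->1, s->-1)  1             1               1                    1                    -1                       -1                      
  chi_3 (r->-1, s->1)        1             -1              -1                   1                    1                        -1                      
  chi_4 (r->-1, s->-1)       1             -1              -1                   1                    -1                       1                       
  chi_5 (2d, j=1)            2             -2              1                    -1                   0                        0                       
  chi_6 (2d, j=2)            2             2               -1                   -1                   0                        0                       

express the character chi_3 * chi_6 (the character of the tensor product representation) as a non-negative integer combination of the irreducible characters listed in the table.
chi_3 tensor chi_6 = chi_5 (all other irreducibles have multiplicity 0).

Proof sketch: The character of a tensor product is the pointwise product (chi_3 * chi_6)(C) = chi_3(C) * chi_6(C):
  {e}: (1)*(2), {r^3}: (-1)*(2), {r^1, r^5}: (-1)*(-1), {r^2, r^4}: (1)*(-1), {s, sr^2, ...}: (1)*(0), {sr, sr^3, ...}: (-1)*(0)
so (chi_3 * chi_6) takes values
  {e} -> 2, {r^3} -> -2, {r^1, r^5} -> 1, {r^2, r^4} -> -1, {s, sr^2, ...} -> 0, {sr, sr^3, ...} -> 0.
Now take the inner product of this character with each irreducible chi from the table, <chi_3*chi_6, chi> = (1/12) sum_C |C| (chi_3*chi_6)(C) conj(chi(C)):
  <chi_3*chi_6, chi_1> = (1/12)[1*(2)*conj(1) + 1*(-2)*conj(1) + 2*(1)*conj(1) + 2*(-1)*conj(1) + 3*(0)*conj(1) + 3*(0)*conj(1)]
      = (1/12)[(2) + (-2) + (2) + (-2) + (0) + (0)] = 0/12 = 0
  <chi_3*chi_6, chi_2> = (1/12)[1*(2)*conj(1) + 1*(-2)*conj(1) + 2*(1)*conj(1) + 2*(-1)*conj(1) + 3*(0)*conj(-1) + 3*(0)*conj(-1)]
      = (1/12)[(2) + (-2) + (2) + (-2) + (0) + (0)] = 0/12 = 0
  <chi_3*chi_6, chi_3> = (1/12)[1*(2)*conj(1) + 1*(-2)*conj(-1) + 2*(1)*conj(-1) + 2*(-1)*conj(1) + 3*(0)*conj(1) + 3*(0)*conj(-1)]
      = (1/12)[(2) + (2) + (-2) + (-2) + (0) + (0)] = 0/12 = 0
  <chi_3*chi_6, chi_4> = (1/12)[1*(2)*conj(1) + 1*(-2)*conj(-1) + 2*(1)*conj(-1) + 2*(-1)*conj(1) + 3*(0)*conj(-1) + 3*(0)*conj(1)]
      = (1/12)[(2) + (2) + (-2) + (-2) + (0) + (0)] = 0/12 = 0
  <chi_3*chi_6, chi_5> = (1/12)[1*(2)*conj(2) + 1*(-2)*conj(-2) + 2*(1)*conj(1) + 2*(-1)*conj(-1) + 3*(0)*conj(0) + 3*(0)*conj(0)]
      = (1/12)[(4) + (4) + (2) + (2) + (0) + (0)] = 12/12 = 1
  <chi_3*chi_6, chi_6> = (1/12)[1*(2)*conj(2) + 1*(-2)*conj(2) + 2*(1)*conj(-1) + 2*(-1)*conj(-1) + 3*(0)*conj(0) + 3*(0)*conj(0)]
      = (1/12)[(4) + (-4) + (-2) + (2) + (0) + (0)] = 0/12 = 0
Hence the multiplicities are chi_5: 1. Dimension check: dim(chi_3)*dim(chi_6) = 1*2 = 2 and sum (mult * dim) = 1*2 = 2.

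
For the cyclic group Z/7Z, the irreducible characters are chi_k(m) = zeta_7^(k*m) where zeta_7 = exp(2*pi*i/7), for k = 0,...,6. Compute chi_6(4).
chi_6(4) = zeta_7^24 = exp(6*I*pi/7)

Proof sketch: chi_6(4) = zeta_7^(6*4) = zeta_7^24. Since zeta_7^7 = 1, this equals zeta_7^3 = exp(2*pi*i*3/7) = exp(6*I*pi/7).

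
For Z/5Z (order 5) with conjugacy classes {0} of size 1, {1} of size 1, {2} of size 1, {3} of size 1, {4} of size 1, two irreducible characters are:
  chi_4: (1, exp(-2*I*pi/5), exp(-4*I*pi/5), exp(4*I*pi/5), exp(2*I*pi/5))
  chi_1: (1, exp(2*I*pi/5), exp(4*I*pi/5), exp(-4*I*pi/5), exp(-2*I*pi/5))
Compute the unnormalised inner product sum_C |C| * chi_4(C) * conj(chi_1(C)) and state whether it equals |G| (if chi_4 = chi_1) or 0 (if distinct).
Sum = 0; so <chi_4, chi_1> = 0 (distinct irreducibles are orthogonal).

Compute term by term over conjugacy classes (|C| * chi_4(C) * conj(chi_1(C))):
  1*(1)*conj(1) + 1*(exp(-2*I*pi/5))*conj(exp(2*I*pi/5)) + 1*(exp(-4*I*pi/5))*conj(exp(4*I*pi/5)) + 1*(exp(4*I*pi/5))*conj(exp(-4*I*pi/5)) + 1*(exp(2*I*pi/5))*conj(exp(-2*I*pi/5))
  = (1) + (exp(-4*I*pi/5)) + (exp(2*I*pi/5)) + (exp(-2*I*pi/5)) + (exp(4*I*pi/5))
  = 0.
(Exp terms are combined using exp(i*s)*conj(exp(i*t)) = exp(i*(s-t)), and sums of them are collapsed using the identity that for every m > 1 the m distinct m-th roots of unity sum to 0, e.g. 1 + exp(2*I*pi/3) + exp(-2*I*pi/3) = 0.)
Dividing by |G| = 5 gives 0/5 = 0, matching the row-orthogonality relation <chi_4, chi_1> = [chi_4 = chi_1].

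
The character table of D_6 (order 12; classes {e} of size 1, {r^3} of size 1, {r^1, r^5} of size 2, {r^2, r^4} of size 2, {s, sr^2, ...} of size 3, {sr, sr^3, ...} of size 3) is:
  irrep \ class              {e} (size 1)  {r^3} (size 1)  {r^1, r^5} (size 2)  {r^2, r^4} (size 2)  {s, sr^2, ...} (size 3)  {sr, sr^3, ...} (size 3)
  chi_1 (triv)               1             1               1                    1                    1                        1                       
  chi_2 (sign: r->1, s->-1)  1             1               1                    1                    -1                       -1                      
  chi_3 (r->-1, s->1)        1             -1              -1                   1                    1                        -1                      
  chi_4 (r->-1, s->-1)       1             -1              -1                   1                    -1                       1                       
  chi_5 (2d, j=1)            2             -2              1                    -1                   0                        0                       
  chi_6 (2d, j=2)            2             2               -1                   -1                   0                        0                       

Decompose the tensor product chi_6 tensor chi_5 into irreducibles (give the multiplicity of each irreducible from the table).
chi_6 tensor chi_5 = chi_3 + chi_4 + chi_5 (all other irreducibles have multiplicity 0).

Solution. The character of a tensor product is the pointwise product (chi_6 * chi_5)(C) = chi_6(C) * chi_5(C):
  {e}: (2)*(2), {r^3}: (2)*(-2), {r^1, r^5}: (-1)*(1), {r^2, r^4}: (-1)*(-1), {s, sr^2, ...}: (0)*(0), {sr, sr^3, ...}: (0)*(0)
so (chi_6 * chi_5) takes values
  {e} -> 4, {r^3} -> -4, {r^1, r^5} -> -1, {r^2, r^4} -> 1, {s, sr^2, ...} -> 0, {sr, sr^3, ...} -> 0.
Now take the inner product of this character with each irreducible chi from the table, <chi_6*chi_5, chi> = (1/12) sum_C |C| (chi_6*chi_5)(C) conj(chi(C)):
  <chi_6*chi_5, chi_1> = (1/12)[1*(4)*conj(1) + 1*(-4)*conj(1) + 2*(-1)*conj(1) + 2*(1)*conj(1) + 3*(0)*conj(1) + 3*(0)*conj(1)]
      = (1/12)[(4) + (-4) + (-2) + (2) + (0) + (0)] = 0/12 = 0
  <chi_6*chi_5, chi_2> = (1/12)[1*(4)*conj(1) + 1*(-4)*conj(1) + 2*(-1)*conj(1) + 2*(1)*conj(1) + 3*(0)*conj(-1) + 3*(0)*conj(-1)]
      = (1/12)[(4) + (-4) + (-2) + (2) + (0) + (0)] = 0/12 = 0
  <chi_6*chi_5, chi_3> = (1/12)[1*(4)*conj(1) + 1*(-4)*conj(-1) + 2*(-1)*conj(-1) + 2*(1)*conj(1) + 3*(0)*conj(1) + 3*(0)*conj(-1)]
      = (1/12)[(4) + (4) + (2) + (2) + (0) + (0)] = 12/12 = 1
  <chi_6*chi_5, chi_4> = (1/12)[1*(4)*conj(1) + 1*(-4)*conj(-1) + 2*(-1)*conj(-1) + 2*(1)*conj(1) + 3*(0)*conj(-1) + 3*(0)*conj(1)]
      = (1/12)[(4) + (4) + (2) + (2) + (0) + (0)] = 12/12 = 1
  <chi_6*chi_5, chi_5> = (1/12)[1*(4)*conj(2) + 1*(-4)*conj(-2) + 2*(-1)*conj(1) + 2*(1)*conj(-1) + 3*(0)*conj(0) + 3*(0)*conj(0)]
      = (1/12)[(8) + (8) + (-2) + (-2) + (0) + (0)] = 12/12 = 1
  <chi_6*chi_5, chi_6> = (1/12)[1*(4)*conj(2) + 1*(-4)*conj(2) + 2*(-1)*conj(-1) + 2*(1)*conj(-1) + 3*(0)*conj(0) + 3*(0)*conj(0)]
      = (1/12)[(8) + (-8) + (2) + (-2) + (0) + (0)] = 0/12 = 0
Hence the multiplicities are chi_3: 1, chi_4: 1, chi_5: 1. Dimension check: dim(chi_6)*dim(chi_5) = 2*2 = 4 and sum (mult * dim) = 1*1 + 1*1 + 1*2 = 4.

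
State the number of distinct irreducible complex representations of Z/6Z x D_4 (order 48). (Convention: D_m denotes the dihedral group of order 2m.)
30

Details: The number of irreducible complex representations of a finite group equals its number of conjugacy classes. For a direct product, #classes(G x H) = #classes(G) * #classes(H). Z/6Z has 6 classes (abelian), D_4 has 5 classes, so 6 * 5 = 30, so Z/6Z x D_4 (order 48) has exactly 30 irreducible complex representations.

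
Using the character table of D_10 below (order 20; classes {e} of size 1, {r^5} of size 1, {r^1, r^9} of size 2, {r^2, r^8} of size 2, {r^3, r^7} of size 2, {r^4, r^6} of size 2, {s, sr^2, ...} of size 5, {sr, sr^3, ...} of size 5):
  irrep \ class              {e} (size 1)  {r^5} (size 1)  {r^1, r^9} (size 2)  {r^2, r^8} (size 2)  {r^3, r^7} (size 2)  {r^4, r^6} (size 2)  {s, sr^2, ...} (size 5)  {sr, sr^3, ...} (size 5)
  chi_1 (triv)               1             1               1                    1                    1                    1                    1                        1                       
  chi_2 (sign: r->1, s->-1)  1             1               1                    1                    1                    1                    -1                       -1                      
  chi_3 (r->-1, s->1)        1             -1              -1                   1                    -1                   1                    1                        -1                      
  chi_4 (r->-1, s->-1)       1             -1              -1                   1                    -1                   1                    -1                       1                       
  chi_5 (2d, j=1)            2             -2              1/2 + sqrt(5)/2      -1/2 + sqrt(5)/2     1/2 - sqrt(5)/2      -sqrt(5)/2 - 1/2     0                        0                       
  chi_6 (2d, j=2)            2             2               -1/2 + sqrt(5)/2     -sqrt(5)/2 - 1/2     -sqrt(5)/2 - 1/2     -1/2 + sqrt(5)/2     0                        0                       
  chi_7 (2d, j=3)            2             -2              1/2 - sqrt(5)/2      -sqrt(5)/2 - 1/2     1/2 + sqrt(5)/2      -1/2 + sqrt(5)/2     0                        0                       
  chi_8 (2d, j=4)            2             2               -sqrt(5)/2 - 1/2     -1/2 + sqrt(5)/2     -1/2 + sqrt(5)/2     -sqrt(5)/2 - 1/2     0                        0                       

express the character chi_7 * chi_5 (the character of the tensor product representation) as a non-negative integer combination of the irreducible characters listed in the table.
chi_7 tensor chi_5 = chi_6 + chi_8 (all other irreducibles have multiplicity 0).

Argument: The character of a tensor product is the pointwise product (chi_7 * chi_5)(C) = chi_7(C) * chi_5(C):
  {e}: (2)*(2), {r^5}: (-2)*(-2), {r^1, r^9}: (1/2 - sqrt(5)/2)*(1/2 + sqrt(5)/2), {r^2, r^8}: (-sqrt(5)/2 - 1/2)*(-1/2 + sqrt(5)/2), {r^3, r^7}: (1/2 + sqrt(5)/2)*(1/2 - sqrt(5)/2), {r^4, r^6}: (-1/2 + sqrt(5)/2)*(-sqrt(5)/2 - 1/2), {s, sr^2, ...}: (0)*(0), {sr, sr^3, ...}: (0)*(0)
so (chi_7 * chi_5) takes values
  {e} -> 4, {r^5} -> 4, {r^1, r^9} -> -1, {r^2, r^8} -> -1, {r^3, r^7} -> -1, {r^4, r^6} -> -1, {s, sr^2, ...} -> 0, {sr, sr^3, ...} -> 0.
Now take the inner product of this character with each irreducible chi from the table, <chi_7*chi_5, chi> = (1/20) sum_C |C| (chi_7*chi_5)(C) conj(chi(C)):
  <chi_7*chi_5, chi_1> = (1/20)[1*(4)*conj(1) + 1*(4)*conj(1) + 2*(-1)*conj(1) + 2*(-1)*conj(1) + 2*(-1)*conj(1) + 2*(-1)*conj(1) + 5*(0)*conj(1) + 5*(0)*conj(1)]
      = (1/20)[(4) + (4) + (-2) + (-2) + (-2) + (-2) + (0) + (0)] = 0/20 = 0
  <chi_7*chi_5, chi_2> = (1/20)[1*(4)*conj(1) + 1*(4)*conj(1) + 2*(-1)*conj(1) + 2*(-1)*conj(1) + 2*(-1)*conj(1) + 2*(-1)*conj(1) + 5*(0)*conj(-1) + 5*(0)*conj(-1)]
      = (1/20)[(4) + (4) + (-2) + (-2) + (-2) + (-2) + (0) + (0)] = 0/20 = 0
  <chi_7*chi_5, chi_3> = (1/20)[1*(4)*conj(1) + 1*(4)*conj(-1) + 2*(-1)*conj(-1) + 2*(-1)*conj(1) + 2*(-1)*conj(-1) + 2*(-1)*conj(1) + 5*(0)*conj(1) + 5*(0)*conj(-1)]
      = (1/20)[(4) + (-4) + (2) + (-2) + (2) + (-2) + (0) + (0)] = 0/20 = 0
  <chi_7*chi_5, chi_4> = (1/20)[1*(4)*conj(1) + 1*(4)*conj(-1) + 2*(-1)*conj(-1) + 2*(-1)*conj(1) + 2*(-1)*conj(-1) + 2*(-1)*conj(1) + 5*(0)*conj(-1) + 5*(0)*conj(1)]
      = (1/20)[(4) + (-4) + (2) + (-2) + (2) + (-2) + (0) + (0)] = 0/20 = 0
  <chi_7*chi_5, chi_5> = (1/20)[1*(4)*conj(2) + 1*(4)*conj(-2) + 2*(-1)*conj(1/2 + sqrt(5)/2) + 2*(-1)*conj(-1/2 + sqrt(5)/2) + 2*(-1)*conj(1/2 - sqrt(5)/2) + 2*(-1)*conj(-sqrt(5)/2 - 1/2) + 5*(0)*conj(0) + 5*(0)*conj(0)]
      = (1/20)[(8) + (-8) + (-sqrt(5) - 1) + (1 - sqrt(5)) + (-1 + sqrt(5)) + (1 + sqrt(5)) + (0) + (0)] = 0/20 = 0
  <chi_7*chi_5, chi_6> = (1/20)[1*(4)*conj(2) + 1*(4)*conj(2) + 2*(-1)*conj(-1/2 + sqrt(5)/2) + 2*(-1)*conj(-sqrt(5)/2 - 1/2) + 2*(-1)*conj(-sqrt(5)/2 - 1/2) + 2*(-1)*conj(-1/2 + sqrt(5)/2) + 5*(0)*conj(0) + 5*(0)*conj(0)]
      = (1/20)[(8) + (8) + (1 - sqrt(5)) + (1 + sqrt(5)) + (1 + sqrt(5)) + (1 - sqrt(5)) + (0) + (0)] = 20/20 = 1
  <chi_7*chi_5, chi_7> = (1/20)[1*(4)*conj(2) + 1*(4)*conj(-2) + 2*(-1)*conj(1/2 - sqrt(5)/2) + 2*(-1)*conj(-sqrt(5)/2 - 1/2) + 2*(-1)*conj(1/2 + sqrt(5)/2) + 2*(-1)*conj(-1/2 + sqrt(5)/2) + 5*(0)*conj(0) + 5*(0)*conj(0)]
      = (1/20)[(8) + (-8) + (-1 + sqrt(5)) + (1 + sqrt(5)) + (-sqrt(5) - 1) + (1 - sqrt(5)) + (0) + (0)] = 0/20 = 0
  <chi_7*chi_5, chi_8> = (1/20)[1*(4)*conj(2) + 1*(4)*conj(2) + 2*(-1)*conj(-sqrt(5)/2 - 1/2) + 2*(-1)*conj(-1/2 + sqrt(5)/2) + 2*(-1)*conj(-1/2 + sqrt(5)/2) + 2*(-1)*conj(-sqrt(5)/2 - 1/2) + 5*(0)*conj(0) + 5*(0)*conj(0)]
      = (1/20)[(8) + (8) + (1 + sqrt(5)) + (1 - sqrt(5)) + (1 - sqrt(5)) + (1 + sqrt(5)) + (0) + (0)] = 20/20 = 1
Hence the multiplicities are chi_6: 1, chi_8: 1. Dimension check: dim(chi_7)*dim(chi_5) = 2*2 = 4 and sum (mult * dim) = 1*2 + 1*2 = 4.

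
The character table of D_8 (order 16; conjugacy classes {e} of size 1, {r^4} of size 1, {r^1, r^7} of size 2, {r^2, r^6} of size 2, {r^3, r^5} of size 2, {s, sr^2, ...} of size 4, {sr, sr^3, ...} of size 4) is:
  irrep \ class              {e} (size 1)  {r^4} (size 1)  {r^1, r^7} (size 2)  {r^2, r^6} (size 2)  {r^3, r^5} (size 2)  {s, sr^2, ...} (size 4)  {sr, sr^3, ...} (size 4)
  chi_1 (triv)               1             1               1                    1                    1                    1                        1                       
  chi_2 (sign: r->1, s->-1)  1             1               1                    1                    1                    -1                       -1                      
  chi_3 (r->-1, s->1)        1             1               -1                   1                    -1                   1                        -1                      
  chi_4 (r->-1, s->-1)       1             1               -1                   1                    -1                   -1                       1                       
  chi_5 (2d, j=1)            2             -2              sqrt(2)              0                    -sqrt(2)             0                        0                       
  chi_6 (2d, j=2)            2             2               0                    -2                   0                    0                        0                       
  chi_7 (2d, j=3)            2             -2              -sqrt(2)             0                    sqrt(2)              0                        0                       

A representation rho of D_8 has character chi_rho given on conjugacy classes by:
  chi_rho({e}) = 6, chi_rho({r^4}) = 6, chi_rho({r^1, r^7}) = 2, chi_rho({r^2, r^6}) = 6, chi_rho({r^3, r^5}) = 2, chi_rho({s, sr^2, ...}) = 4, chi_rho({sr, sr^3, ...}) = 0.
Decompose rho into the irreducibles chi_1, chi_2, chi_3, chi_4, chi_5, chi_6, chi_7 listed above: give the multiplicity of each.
Multiplicities: chi_1: 3, chi_2: 1, chi_3: 2, chi_4: 0, chi_5: 0, chi_6: 0, chi_7: 0.

Justification: Use <chi_rho, chi> = (1/|G|) sum_C |C| * chi_rho(C) * conj(chi(C)) with |G| = 16 for each irreducible chi in the table:
  <chi_rho, chi_1> = (1/16)[1*(6)*conj(1) + 1*(6)*conj(1) + 2*(2)*conj(1) + 2*(6)*conj(1) + 2*(2)*conj(1) + 4*(4)*conj(1) + 4*(0)*conj(1)]
      = (1/16)[(6) + (6) + (4) + (12) + (4) + (16) + (0)] = 48/16 = 3
  <chi_rho, chi_2> = (1/16)[1*(6)*conj(1) + 1*(6)*conj(1) + 2*(2)*conj(1) + 2*(6)*conj(1) + 2*(2)*conj(1) + 4*(4)*conj(-1) + 4*(0)*conj(-1)]
      = (1/16)[(6) + (6) + (4) + (12) + (4) + (-16) + (0)] = 16/16 = 1
  <chi_rho, chi_3> = (1/16)[1*(6)*conj(1) + 1*(6)*conj(1) + 2*(2)*conj(-1) + 2*(6)*conj(1) + 2*(2)*conj(-1) + 4*(4)*conj(1) + 4*(0)*conj(-1)]
      = (1/16)[(6) + (6) + (-4) + (12) + (-4) + (16) + (0)] = 32/16 = 2
  <chi_rho, chi_4> = (1/16)[1*(6)*conj(1) + 1*(6)*conj(1) + 2*(2)*conj(-1) + 2*(6)*conj(1) + 2*(2)*conj(-1) + 4*(4)*conj(-1) + 4*(0)*conj(1)]
      = (1/16)[(6) + (6) + (-4) + (12) + (-4) + (-16) + (0)] = 0/16 = 0
  <chi_rho, chi_5> = (1/16)[1*(6)*conj(2) + 1*(6)*conj(-2) + 2*(2)*conj(sqrt(2)) + 2*(6)*conj(0) + 2*(2)*conj(-sqrt(2)) + 4*(4)*conj(0) + 4*(0)*conj(0)]
      = (1/16)[(12) + (-12) + (4*sqrt(2)) + (0) + (-4*sqrt(2)) + (0) + (0)] = 0/16 = 0
  <chi_rho, chi_6> = (1/16)[1*(6)*conj(2) + 1*(6)*conj(2) + 2*(2)*conj(0) + 2*(6)*conj(-2) + 2*(2)*conj(0) + 4*(4)*conj(0) + 4*(0)*conj(0)]
      = (1/16)[(12) + (12) + (0) + (-24) + (0) + (0) + (0)] = 0/16 = 0
  <chi_rho, chi_7> = (1/16)[1*(6)*conj(2) + 1*(6)*conj(-2) + 2*(2)*conj(-sqrt(2)) + 2*(6)*conj(0) + 2*(2)*conj(sqrt(2)) + 4*(4)*conj(0) + 4*(0)*conj(0)]
      = (1/16)[(12) + (-12) + (-4*sqrt(2)) + (0) + (4*sqrt(2)) + (0) + (0)] = 0/16 = 0
Dimension check: dim(rho) = sum (mult * dim) = 3*1 + 1*1 + 2*1 + 0*1 + 0*2 + 0*2 + 0*2 = 6 = chi_rho(e) = 6.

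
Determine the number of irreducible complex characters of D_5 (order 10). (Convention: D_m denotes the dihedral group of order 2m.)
4

Justification: The number of irreducible complex representations of a finite group equals its number of conjugacy classes. D_5 has 4 conjugacy classes ((n+3)/2 for n odd), so D_5 (order 10) has exactly 4 irreducible complex representations.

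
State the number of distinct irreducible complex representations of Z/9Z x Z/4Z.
36

Reasoning: The number of irreducible complex representations of a finite group equals its number of conjugacy classes. Z/9Z x Z/4Z is abelian of order 36, so every element is its own conjugacy class: 36 classes, so Z/9Z x Z/4Z (order 36) has exactly 36 irreducible complex representations.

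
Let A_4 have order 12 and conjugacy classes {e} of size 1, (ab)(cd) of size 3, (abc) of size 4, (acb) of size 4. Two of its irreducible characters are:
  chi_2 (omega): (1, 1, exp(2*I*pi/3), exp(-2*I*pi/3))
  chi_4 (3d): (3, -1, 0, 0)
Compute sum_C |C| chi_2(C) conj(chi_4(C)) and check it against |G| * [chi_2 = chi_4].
Sum = 0; so <chi_2, chi_4> = 0 (distinct irreducibles are orthogonal).

Derivation: Compute term by term over conjugacy classes (|C| * chi_2(C) * conj(chi_4(C))):
  1*(1)*conj(3) + 3*(1)*conj(-1) + 4*(exp(2*I*pi/3))*conj(0) + 4*(exp(-2*I*pi/3))*conj(0)
  = (3) + (-3) + (0) + (0)
  = 0.
(Exp terms are combined using exp(i*s)*conj(exp(i*t)) = exp(i*(s-t)), and sums of them are collapsed using the identity that for every m > 1 the m distinct m-th roots of unity sum to 0, e.g. 1 + exp(2*I*pi/3) + exp(-2*I*pi/3) = 0.)
Dividing by |G| = 12 gives 0/12 = 0, matching the row-orthogonality relation <chi_2, chi_4> = [chi_2 = chi_4].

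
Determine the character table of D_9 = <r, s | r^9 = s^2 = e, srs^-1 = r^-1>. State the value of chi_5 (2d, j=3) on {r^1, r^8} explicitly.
Conjugacy classes: {e} of size 1, {r^1, r^8} of size 2, {r^2, r^7} of size 2, {r^3, r^6} of size 2, {r^4, r^5} of size 2, {s, sr, ..., sr^8} of size 9.
Character table:
  irrep \ class              {e} (size 1)  {r^1, r^8} (size 2)  {r^2, r^7} (size 2)  {r^3, r^6} (size 2)  {r^4, r^5} (size 2)  {s, sr, ..., sr^8} (size 9)
  chi_1 (triv)               1             1                    1                    1                    1                    1                          
  chi_2 (sign: r->1, s->-1)  1             1                    1                    1                    1                    -1                         
  chi_3 (2d, j=1)            2             2*cos(2*pi/9)        2*cos(4*pi/9)        -1                   -2*cos(pi/9)         0                          
  chi_4 (2d, j=2)            2             2*cos(4*pi/9)        -2*cos(pi/9)         -1                   2*cos(2*pi/9)        0                          
  chi_5 (2d, j=3)            2             -1                   -1                   2                    -1                   0                          
  chi_6 (2d, j=4)            2             -2*cos(pi/9)         2*cos(2*pi/9)        -1                   2*cos(4*pi/9)        0                          

Spot check: chi_5 (2d, j=3) on {r^1, r^8} = -1.

Reasoning: D_9 has order 2*9 = 18 with 6 conjugacy classes, hence 6 irreducibles. Sum of squared dims 1 + 1 + 4 + 4 + 4 + 4 = 18 = |G|. Linear characters come from the abelianisation; the 2-dimensional irreps have character r^k -> 2*cos(2*pi*j*k/9), reflections -> 0.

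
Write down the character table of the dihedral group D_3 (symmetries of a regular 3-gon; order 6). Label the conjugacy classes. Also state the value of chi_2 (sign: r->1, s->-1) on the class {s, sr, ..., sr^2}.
Conjugacy classes: {e} of size 1, {r^1, r^2} of size 2, {s, sr, ..., sr^2} of size 3.
Character table:
  irrep \ class              {e} (size 1)  {r^1, r^2} (size 2)  {s, sr, ..., sr^2} (size 3)
  chi_1 (triv)               1             1                    1                          
  chi_2 (sign: r->1, s->-1)  1             1                    -1                         
  chi_3 (2d, j=1)            2             -1                   0                          

Spot check: chi_2 (sign: r->1, s->-1) on {s, sr, ..., sr^2} = -1.

Why: D_3 has order 2*3 = 6 with 3 conjugacy classes, hence 3 irreducibles. Sum of squared dims 1 + 1 + 4 = 6 = |G|. Linear characters come from the abelianisation; the 2-dimensional irreps have character r^k -> 2*cos(2*pi*j*k/3), reflections -> 0.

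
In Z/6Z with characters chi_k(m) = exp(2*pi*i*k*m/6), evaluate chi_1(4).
chi_1(4) = zeta_6^4 = exp(-2*I*pi/3)

Solution. chi_1(4) = zeta_6^(1*4) = zeta_6^4. Since zeta_6^6 = 1, this equals zeta_6^4 = exp(2*pi*i*4/6) = exp(-2*I*pi/3).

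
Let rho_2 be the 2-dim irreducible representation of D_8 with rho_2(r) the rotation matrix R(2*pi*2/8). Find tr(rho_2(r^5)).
chi_{rho_2}(r^5) = 2*cos(2*pi*2*5/8) = 0

Explanation: rho_2(r^5) is rotation by angle 2*pi*2*5/8, whose trace is 2*cos(2*pi*2*5/8) = 0.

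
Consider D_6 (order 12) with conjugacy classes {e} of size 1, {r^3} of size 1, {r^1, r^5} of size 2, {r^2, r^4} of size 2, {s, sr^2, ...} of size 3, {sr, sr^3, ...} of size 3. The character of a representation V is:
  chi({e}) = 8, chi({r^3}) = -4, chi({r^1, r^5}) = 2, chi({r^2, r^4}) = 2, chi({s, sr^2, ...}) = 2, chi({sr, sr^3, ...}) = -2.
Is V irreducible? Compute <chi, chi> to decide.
Not irreducible (reducible): <chi, chi> = 10 > 1.

Why: <chi, chi> = (1/|G|) sum_C |C| * |chi(C)|^2 = (1/12)[1*|8|^2 + 1*|-4|^2 + 2*|2|^2 + 2*|2|^2 + 3*|2|^2 + 3*|-2|^2]
  = (1/12)[(64) + (16) + (8) + (8) + (12) + (12)] = 120/12 = 10.
A character is irreducible iff <chi, chi> = 1, so this representation is reducible.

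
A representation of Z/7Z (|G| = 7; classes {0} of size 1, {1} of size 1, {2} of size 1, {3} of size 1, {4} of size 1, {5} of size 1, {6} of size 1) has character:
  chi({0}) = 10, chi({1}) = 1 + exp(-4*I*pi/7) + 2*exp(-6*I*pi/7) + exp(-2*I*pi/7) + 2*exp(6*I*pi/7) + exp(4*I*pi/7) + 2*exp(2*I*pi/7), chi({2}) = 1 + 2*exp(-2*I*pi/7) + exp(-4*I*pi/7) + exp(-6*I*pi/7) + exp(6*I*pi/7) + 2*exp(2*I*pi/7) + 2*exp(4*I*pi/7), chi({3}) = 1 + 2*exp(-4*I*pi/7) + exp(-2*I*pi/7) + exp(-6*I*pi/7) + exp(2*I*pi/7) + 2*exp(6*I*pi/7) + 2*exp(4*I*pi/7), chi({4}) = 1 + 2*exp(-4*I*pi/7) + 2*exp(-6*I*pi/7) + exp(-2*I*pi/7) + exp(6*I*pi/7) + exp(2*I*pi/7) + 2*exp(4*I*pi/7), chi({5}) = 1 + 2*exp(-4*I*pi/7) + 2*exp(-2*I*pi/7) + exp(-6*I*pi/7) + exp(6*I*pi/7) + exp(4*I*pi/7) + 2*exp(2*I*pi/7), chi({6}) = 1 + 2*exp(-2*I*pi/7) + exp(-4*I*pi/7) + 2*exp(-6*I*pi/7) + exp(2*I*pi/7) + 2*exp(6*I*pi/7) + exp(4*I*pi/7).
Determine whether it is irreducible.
Not irreducible (reducible): <chi, chi> = 16 > 1.

Proof sketch: <chi, chi> = (1/|G|) sum_C |C| * |chi(C)|^2 = (1/7)[1*|10|^2 + 1*|1 + exp(-4*I*pi/7) + 2*exp(-6*I*pi/7) + exp(-2*I*pi/7) + 2*exp(6*I*pi/7) + exp(4*I*pi/7) + 2*exp(2*I*pi/7)|^2 + 1*|1 + 2*exp(-2*I*pi/7) + exp(-4*I*pi/7) + exp(-6*I*pi/7) + exp(6*I*pi/7) + 2*exp(2*I*pi/7) + 2*exp(4*I*pi/7)|^2 + 1*|1 + 2*exp(-4*I*pi/7) + exp(-2*I*pi/7) + exp(-6*I*pi/7) + exp(2*I*pi/7) + 2*exp(6*I*pi/7) + 2*exp(4*I*pi/7)|^2 + 1*|1 + 2*exp(-4*I*pi/7) + 2*exp(-6*I*pi/7) + exp(-2*I*pi/7) + exp(6*I*pi/7) + exp(2*I*pi/7) + 2*exp(4*I*pi/7)|^2 + 1*|1 + 2*exp(-4*I*pi/7) + 2*exp(-2*I*pi/7) + exp(-6*I*pi/7) + exp(6*I*pi/7) + exp(4*I*pi/7) + 2*exp(2*I*pi/7)|^2 + 1*|1 + 2*exp(-2*I*pi/7) + exp(-4*I*pi/7) + 2*exp(-6*I*pi/7) + exp(2*I*pi/7) + 2*exp(6*I*pi/7) + exp(4*I*pi/7)|^2]
  = (1/7)[(100) + (2) + (2) + (2) + (2) + (2) + (2)] = 112/7 = 16.
(Exp terms are combined using exp(i*s)*conj(exp(i*t)) = exp(i*(s-t)), and sums of them are collapsed using the identity that for every m > 1 the m distinct m-th roots of unity sum to 0, e.g. 1 + exp(2*I*pi/3) + exp(-2*I*pi/3) = 0.)
A character is irreducible iff <chi, chi> = 1, so this representation is reducible.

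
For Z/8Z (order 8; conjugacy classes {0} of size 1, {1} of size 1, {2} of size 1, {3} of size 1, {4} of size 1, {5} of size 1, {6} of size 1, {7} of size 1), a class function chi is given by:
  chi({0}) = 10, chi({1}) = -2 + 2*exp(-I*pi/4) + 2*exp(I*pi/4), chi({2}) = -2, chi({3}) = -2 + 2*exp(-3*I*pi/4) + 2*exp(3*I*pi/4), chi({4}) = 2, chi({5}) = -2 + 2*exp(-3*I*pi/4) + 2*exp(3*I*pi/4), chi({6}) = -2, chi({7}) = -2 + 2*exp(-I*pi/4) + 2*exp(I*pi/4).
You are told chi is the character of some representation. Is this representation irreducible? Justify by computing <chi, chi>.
Not irreducible (reducible): <chi, chi> = 20 > 1.

<chi, chi> = (1/|G|) sum_C |C| * |chi(C)|^2 = (1/8)[1*|10|^2 + 1*|-2 + 2*exp(-I*pi/4) + 2*exp(I*pi/4)|^2 + 1*|-2|^2 + 1*|-2 + 2*exp(-3*I*pi/4) + 2*exp(3*I*pi/4)|^2 + 1*|2|^2 + 1*|-2 + 2*exp(-3*I*pi/4) + 2*exp(3*I*pi/4)|^2 + 1*|-2|^2 + 1*|-2 + 2*exp(-I*pi/4) + 2*exp(I*pi/4)|^2]
  = (1/8)[(100) + (12 - 8*exp(I*pi/4) - 8*exp(-I*pi/4)) + (4) + (12 - 8*exp(3*I*pi/4) - 8*exp(-3*I*pi/4)) + (4) + (12 - 8*exp(3*I*pi/4) - 8*exp(-3*I*pi/4)) + (4) + (12 - 8*exp(I*pi/4) - 8*exp(-I*pi/4))] = 160/8 = 20.
(Exp terms are combined using exp(i*s)*conj(exp(i*t)) = exp(i*(s-t)), and sums of them are collapsed using the identity that for every m > 1 the m distinct m-th roots of unity sum to 0, e.g. 1 + exp(2*I*pi/3) + exp(-2*I*pi/3) = 0.)
A character is irreducible iff <chi, chi> = 1, so this representation is reducible.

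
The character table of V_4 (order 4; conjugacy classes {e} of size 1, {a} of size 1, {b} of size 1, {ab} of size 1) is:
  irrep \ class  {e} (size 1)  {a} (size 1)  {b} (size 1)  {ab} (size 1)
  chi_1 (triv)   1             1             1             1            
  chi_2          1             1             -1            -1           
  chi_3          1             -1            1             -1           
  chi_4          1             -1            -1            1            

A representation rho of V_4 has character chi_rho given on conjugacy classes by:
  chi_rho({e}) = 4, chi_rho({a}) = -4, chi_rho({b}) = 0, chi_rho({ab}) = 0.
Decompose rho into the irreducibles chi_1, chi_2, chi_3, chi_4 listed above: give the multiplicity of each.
Multiplicities: chi_1: 0, chi_2: 0, chi_3: 2, chi_4: 2.

Derivation: Use <chi_rho, chi> = (1/|G|) sum_C |C| * chi_rho(C) * conj(chi(C)) with |G| = 4 for each irreducible chi in the table:
  <chi_rho, chi_1> = (1/4)[1*(4)*conj(1) + 1*(-4)*conj(1) + 1*(0)*conj(1) + 1*(0)*conj(1)]
      = (1/4)[(4) + (-4) + (0) + (0)] = 0/4 = 0
  <chi_rho, chi_2> = (1/4)[1*(4)*conj(1) + 1*(-4)*conj(1) + 1*(0)*conj(-1) + 1*(0)*conj(-1)]
      = (1/4)[(4) + (-4) + (0) + (0)] = 0/4 = 0
  <chi_rho, chi_3> = (1/4)[1*(4)*conj(1) + 1*(-4)*conj(-1) + 1*(0)*conj(1) + 1*(0)*conj(-1)]
      = (1/4)[(4) + (4) + (0) + (0)] = 8/4 = 2
  <chi_rho, chi_4> = (1/4)[1*(4)*conj(1) + 1*(-4)*conj(-1) + 1*(0)*conj(-1) + 1*(0)*conj(1)]
      = (1/4)[(4) + (4) + (0) + (0)] = 8/4 = 2
Dimension check: dim(rho) = sum (mult * dim) = 0*1 + 0*1 + 2*1 + 2*1 = 4 = chi_rho(e) = 4.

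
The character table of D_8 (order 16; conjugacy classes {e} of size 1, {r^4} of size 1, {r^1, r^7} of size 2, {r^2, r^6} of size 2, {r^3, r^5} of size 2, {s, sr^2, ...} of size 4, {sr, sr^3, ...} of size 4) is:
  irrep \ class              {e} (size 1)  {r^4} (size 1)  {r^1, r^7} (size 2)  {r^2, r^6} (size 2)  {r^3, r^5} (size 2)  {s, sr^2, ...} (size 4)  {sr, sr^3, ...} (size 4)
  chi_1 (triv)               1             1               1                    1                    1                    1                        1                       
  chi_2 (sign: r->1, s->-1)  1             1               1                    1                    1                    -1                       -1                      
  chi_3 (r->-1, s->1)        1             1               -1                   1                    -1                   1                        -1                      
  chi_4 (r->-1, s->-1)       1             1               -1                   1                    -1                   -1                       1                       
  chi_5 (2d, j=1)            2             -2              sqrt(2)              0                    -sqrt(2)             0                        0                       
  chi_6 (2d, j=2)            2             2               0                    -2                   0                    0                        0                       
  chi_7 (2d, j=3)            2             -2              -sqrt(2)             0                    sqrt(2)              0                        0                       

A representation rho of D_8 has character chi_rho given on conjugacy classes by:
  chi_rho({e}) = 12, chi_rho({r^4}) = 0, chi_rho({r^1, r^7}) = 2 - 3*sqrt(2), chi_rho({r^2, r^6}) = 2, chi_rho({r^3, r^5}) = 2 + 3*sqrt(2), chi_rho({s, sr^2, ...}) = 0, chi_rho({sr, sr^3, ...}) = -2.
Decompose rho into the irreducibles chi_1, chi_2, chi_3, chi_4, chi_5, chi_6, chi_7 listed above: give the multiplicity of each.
Multiplicities: chi_1: 1, chi_2: 2, chi_3: 1, chi_4: 0, chi_5: 0, chi_6: 1, chi_7: 3.

Derivation: Use <chi_rho, chi> = (1/|G|) sum_C |C| * chi_rho(C) * conj(chi(C)) with |G| = 16 for each irreducible chi in the table:
  <chi_rho, chi_1> = (1/16)[1*(12)*conj(1) + 1*(0)*conj(1) + 2*(2 - 3*sqrt(2))*conj(1) + 2*(2)*conj(1) + 2*(2 + 3*sqrt(2))*conj(1) + 4*(0)*conj(1) + 4*(-2)*conj(1)]
      = (1/16)[(12) + (0) + (4 - 6*sqrt(2)) + (4) + (4 + 6*sqrt(2)) + (0) + (-8)] = 16/16 = 1
  <chi_rho, chi_2> = (1/16)[1*(12)*conj(1) + 1*(0)*conj(1) + 2*(2 - 3*sqrt(2))*conj(1) + 2*(2)*conj(1) + 2*(2 + 3*sqrt(2))*conj(1) + 4*(0)*conj(-1) + 4*(-2)*conj(-1)]
      = (1/16)[(12) + (0) + (4 - 6*sqrt(2)) + (4) + (4 + 6*sqrt(2)) + (0) + (8)] = 32/16 = 2
  <chi_rho, chi_3> = (1/16)[1*(12)*conj(1) + 1*(0)*conj(1) + 2*(2 - 3*sqrt(2))*conj(-1) + 2*(2)*conj(1) + 2*(2 + 3*sqrt(2))*conj(-1) + 4*(0)*conj(1) + 4*(-2)*conj(-1)]
      = (1/16)[(12) + (0) + (-4 + 6*sqrt(2)) + (4) + (-6*sqrt(2) - 4) + (0) + (8)] = 16/16 = 1
  <chi_rho, chi_4> = (1/16)[1*(12)*conj(1) + 1*(0)*conj(1) + 2*(2 - 3*sqrt(2))*conj(-1) + 2*(2)*conj(1) + 2*(2 + 3*sqrt(2))*conj(-1) + 4*(0)*conj(-1) + 4*(-2)*conj(1)]
      = (1/16)[(12) + (0) + (-4 + 6*sqrt(2)) + (4) + (-6*sqrt(2) - 4) + (0) + (-8)] = 0/16 = 0
  <chi_rho, chi_5> = (1/16)[1*(12)*conj(2) + 1*(0)*conj(-2) + 2*(2 - 3*sqrt(2))*conj(sqrt(2)) + 2*(2)*conj(0) + 2*(2 + 3*sqrt(2))*conj(-sqrt(2)) + 4*(0)*conj(0) + 4*(-2)*conj(0)]
      = (1/16)[(24) + (0) + (-12 + 4*sqrt(2)) + (0) + (-12 - 4*sqrt(2)) + (0) + (0)] = 0/16 = 0
  <chi_rho, chi_6> = (1/16)[1*(12)*conj(2) + 1*(0)*conj(2) + 2*(2 - 3*sqrt(2))*conj(0) + 2*(2)*conj(-2) + 2*(2 + 3*sqrt(2))*conj(0) + 4*(0)*conj(0) + 4*(-2)*conj(0)]
      = (1/16)[(24) + (0) + (0) + (-8) + (0) + (0) + (0)] = 16/16 = 1
  <chi_rho, chi_7> = (1/16)[1*(12)*conj(2) + 1*(0)*conj(-2) + 2*(2 - 3*sqrt(2))*conj(-sqrt(2)) + 2*(2)*conj(0) + 2*(2 + 3*sqrt(2))*conj(sqrt(2)) + 4*(0)*conj(0) + 4*(-2)*conj(0)]
      = (1/16)[(24) + (0) + (12 - 4*sqrt(2)) + (0) + (4*sqrt(2) + 12) + (0) + (0)] = 48/16 = 3
Dimension check: dim(rho) = sum (mult * dim) = 1*1 + 2*1 + 1*1 + 0*1 + 0*2 + 1*2 + 3*2 = 12 = chi_rho(e) = 12.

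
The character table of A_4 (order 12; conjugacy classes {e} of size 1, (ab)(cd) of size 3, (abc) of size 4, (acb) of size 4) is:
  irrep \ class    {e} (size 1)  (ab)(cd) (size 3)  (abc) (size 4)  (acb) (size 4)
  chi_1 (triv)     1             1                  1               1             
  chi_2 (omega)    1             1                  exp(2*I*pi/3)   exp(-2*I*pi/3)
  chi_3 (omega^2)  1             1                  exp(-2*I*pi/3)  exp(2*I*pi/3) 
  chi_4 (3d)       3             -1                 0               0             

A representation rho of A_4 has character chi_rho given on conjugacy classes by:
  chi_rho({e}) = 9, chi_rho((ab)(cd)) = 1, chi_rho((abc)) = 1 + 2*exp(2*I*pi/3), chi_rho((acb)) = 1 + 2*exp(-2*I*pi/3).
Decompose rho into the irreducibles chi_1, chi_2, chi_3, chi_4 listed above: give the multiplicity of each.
Multiplicities: chi_1: 1, chi_2: 2, chi_3: 0, chi_4: 2.

Use <chi_rho, chi> = (1/|G|) sum_C |C| * chi_rho(C) * conj(chi(C)) with |G| = 12 for each irreducible chi in the table:
  <chi_rho, chi_1> = (1/12)[1*(9)*conj(1) + 3*(1)*conj(1) + 4*(1 + 2*exp(2*I*pi/3))*conj(1) + 4*(1 + 2*exp(-2*I*pi/3))*conj(1)]
      = (1/12)[(9) + (3) + (4 + 8*exp(2*I*pi/3)) + (4 + 8*exp(-2*I*pi/3))] = 12/12 = 1
  <chi_rho, chi_2> = (1/12)[1*(9)*conj(1) + 3*(1)*conj(1) + 4*(1 + 2*exp(2*I*pi/3))*conj(exp(2*I*pi/3)) + 4*(1 + 2*exp(-2*I*pi/3))*conj(exp(-2*I*pi/3))]
      = (1/12)[(9) + (3) + (8 + 4*exp(-2*I*pi/3)) + (8 + 4*exp(2*I*pi/3))] = 24/12 = 2
  <chi_rho, chi_3> = (1/12)[1*(9)*conj(1) + 3*(1)*conj(1) + 4*(1 + 2*exp(2*I*pi/3))*conj(exp(-2*I*pi/3)) + 4*(1 + 2*exp(-2*I*pi/3))*conj(exp(2*I*pi/3))]
      = (1/12)[(9) + (3) + (8*exp(-2*I*pi/3) + 4*exp(2*I*pi/3)) + (4*exp(-2*I*pi/3) + 8*exp(2*I*pi/3))] = 0/12 = 0
  <chi_rho, chi_4> = (1/12)[1*(9)*conj(3) + 3*(1)*conj(-1) + 4*(1 + 2*exp(2*I*pi/3))*conj(0) + 4*(1 + 2*exp(-2*I*pi/3))*conj(0)]
      = (1/12)[(27) + (-3) + (0) + (0)] = 24/12 = 2
(Exp terms are combined using exp(i*s)*conj(exp(i*t)) = exp(i*(s-t)), and sums of them are collapsed using the identity that for every m > 1 the m distinct m-th roots of unity sum to 0, e.g. 1 + exp(2*I*pi/3) + exp(-2*I*pi/3) = 0.)
Dimension check: dim(rho) = sum (mult * dim) = 1*1 + 2*1 + 0*1 + 2*3 = 9 = chi_rho(e) = 9.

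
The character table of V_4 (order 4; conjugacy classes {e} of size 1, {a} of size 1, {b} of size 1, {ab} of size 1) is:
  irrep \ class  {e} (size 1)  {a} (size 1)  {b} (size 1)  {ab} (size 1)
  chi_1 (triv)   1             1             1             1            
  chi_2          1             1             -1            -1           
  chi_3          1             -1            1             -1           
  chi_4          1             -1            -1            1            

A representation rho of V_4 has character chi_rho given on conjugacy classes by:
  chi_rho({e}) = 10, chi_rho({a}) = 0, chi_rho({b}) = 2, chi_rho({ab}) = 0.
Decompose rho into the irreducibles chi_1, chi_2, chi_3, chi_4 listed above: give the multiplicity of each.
Multiplicities: chi_1: 3, chi_2: 2, chi_3: 3, chi_4: 2.

Explanation: Use <chi_rho, chi> = (1/|G|) sum_C |C| * chi_rho(C) * conj(chi(C)) with |G| = 4 for each irreducible chi in the table:
  <chi_rho, chi_1> = (1/4)[1*(10)*conj(1) + 1*(0)*conj(1) + 1*(2)*conj(1) + 1*(0)*conj(1)]
      = (1/4)[(10) + (0) + (2) + (0)] = 12/4 = 3
  <chi_rho, chi_2> = (1/4)[1*(10)*conj(1) + 1*(0)*conj(1) + 1*(2)*conj(-1) + 1*(0)*conj(-1)]
      = (1/4)[(10) + (0) + (-2) + (0)] = 8/4 = 2
  <chi_rho, chi_3> = (1/4)[1*(10)*conj(1) + 1*(0)*conj(-1) + 1*(2)*conj(1) + 1*(0)*conj(-1)]
      = (1/4)[(10) + (0) + (2) + (0)] = 12/4 = 3
  <chi_rho, chi_4> = (1/4)[1*(10)*conj(1) + 1*(0)*conj(-1) + 1*(2)*conj(-1) + 1*(0)*conj(1)]
      = (1/4)[(10) + (0) + (-2) + (0)] = 8/4 = 2
Dimension check: dim(rho) = sum (mult * dim) = 3*1 + 2*1 + 3*1 + 2*1 = 10 = chi_rho(e) = 10.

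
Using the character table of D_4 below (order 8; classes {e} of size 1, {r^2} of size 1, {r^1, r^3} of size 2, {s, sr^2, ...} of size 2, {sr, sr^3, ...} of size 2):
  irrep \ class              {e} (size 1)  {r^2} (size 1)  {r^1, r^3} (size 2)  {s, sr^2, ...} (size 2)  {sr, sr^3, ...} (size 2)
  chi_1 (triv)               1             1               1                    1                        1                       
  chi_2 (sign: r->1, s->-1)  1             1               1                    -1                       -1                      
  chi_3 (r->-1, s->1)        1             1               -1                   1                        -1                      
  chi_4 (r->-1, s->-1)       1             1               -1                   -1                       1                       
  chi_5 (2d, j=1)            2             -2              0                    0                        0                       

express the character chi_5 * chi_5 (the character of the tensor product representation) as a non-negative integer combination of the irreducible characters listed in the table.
chi_5 tensor chi_5 = chi_1 + chi_2 + chi_3 + chi_4 (all other irreducibles have multiplicity 0).

Working: The character of a tensor product is the pointwise product (chi_5 * chi_5)(C) = chi_5(C) * chi_5(C):
  {e}: (2)*(2), {r^2}: (-2)*(-2), {r^1, r^3}: (0)*(0), {s, sr^2, ...}: (0)*(0), {sr, sr^3, ...}: (0)*(0)
so (chi_5 * chi_5) takes values
  {e} -> 4, {r^2} -> 4, {r^1, r^3} -> 0, {s, sr^2, ...} -> 0, {sr, sr^3, ...} -> 0.
Now take the inner product of this character with each irreducible chi from the table, <chi_5*chi_5, chi> = (1/8) sum_C |C| (chi_5*chi_5)(C) conj(chi(C)):
  <chi_5*chi_5, chi_1> = (1/8)[1*(4)*conj(1) + 1*(4)*conj(1) + 2*(0)*conj(1) + 2*(0)*conj(1) + 2*(0)*conj(1)]
      = (1/8)[(4) + (4) + (0) + (0) + (0)] = 8/8 = 1
  <chi_5*chi_5, chi_2> = (1/8)[1*(4)*conj(1) + 1*(4)*conj(1) + 2*(0)*conj(1) + 2*(0)*conj(-1) + 2*(0)*conj(-1)]
      = (1/8)[(4) + (4) + (0) + (0) + (0)] = 8/8 = 1
  <chi_5*chi_5, chi_3> = (1/8)[1*(4)*conj(1) + 1*(4)*conj(1) + 2*(0)*conj(-1) + 2*(0)*conj(1) + 2*(0)*conj(-1)]
      = (1/8)[(4) + (4) + (0) + (0) + (0)] = 8/8 = 1
  <chi_5*chi_5, chi_4> = (1/8)[1*(4)*conj(1) + 1*(4)*conj(1) + 2*(0)*conj(-1) + 2*(0)*conj(-1) + 2*(0)*conj(1)]
      = (1/8)[(4) + (4) + (0) + (0) + (0)] = 8/8 = 1
  <chi_5*chi_5, chi_5> = (1/8)[1*(4)*conj(2) + 1*(4)*conj(-2) + 2*(0)*conj(0) + 2*(0)*conj(0) + 2*(0)*conj(0)]
      = (1/8)[(8) + (-8) + (0) + (0) + (0)] = 0/8 = 0
Hence the multiplicities are chi_1: 1, chi_2: 1, chi_3: 1, chi_4: 1. Dimension check: dim(chi_5)*dim(chi_5) = 2*2 = 4 and sum (mult * dim) = 1*1 + 1*1 + 1*1 + 1*1 = 4.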